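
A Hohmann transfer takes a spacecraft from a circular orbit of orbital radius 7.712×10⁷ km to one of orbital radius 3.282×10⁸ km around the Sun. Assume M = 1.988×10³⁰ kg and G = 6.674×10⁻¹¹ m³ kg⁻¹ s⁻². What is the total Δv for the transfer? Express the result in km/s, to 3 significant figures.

Δv_total ≈ 19.0 km/s

μ = GM = 6.674×10⁻¹¹ × 1.988×10³⁰ = 1.327×10²⁰ m³/s².
r₁ = 7.712×10⁷ km = 7.712×10¹⁰ m.
r₂ = 3.282×10⁸ km = 3.282×10¹¹ m.
Transfer ellipse a_t = (r₁ + r₂)/2 = 2.027×10¹¹ m.
At r₁: circular v_c1 = √(μ/r₁) = 41480 m/s; transfer-perihelion v_p = √[μ(2/r₁ − 1/a_t)] = 52780 m/s.
Δv₁ = v_p − v_c1 = 11310 m/s.
At r₂: circular v_c2 = √(μ/r₂) = 20110 m/s; transfer-aphelion v_a = √[μ(2/r₂ − 1/a_t)] = 12400 m/s.
Δv₂ = v_c2 − v_a = 7703 m/s.
Total Δv = Δv₁ + Δv₂ = 19010 m/s = 19.01 km/s.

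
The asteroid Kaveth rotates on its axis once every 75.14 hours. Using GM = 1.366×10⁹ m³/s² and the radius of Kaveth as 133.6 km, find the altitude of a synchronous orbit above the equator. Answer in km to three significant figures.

T = 75.14 hours = 2.705×10⁵ s.
A synchronous orbit has period T, so by Kepler's third law a = (μT²/4π²)^(1/3).
μT²/4π² = 1.366×10⁹ × (2.705×10⁵)² / 39.48 = 2.532×10¹⁸ m³.
a = 1.363×10⁶ m = 1362.9 km.
Altitude h = a − R = 1362.9 − 133.6 = 1229.3 km.

h_sync ≈ 1230 km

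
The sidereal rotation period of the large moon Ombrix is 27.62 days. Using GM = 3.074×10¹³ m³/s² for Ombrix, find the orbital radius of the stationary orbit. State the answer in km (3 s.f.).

r_sync ≈ 1.64×10⁵ km

T = 27.62 days = 2.386×10⁶ s.
A synchronous orbit has period T, so by Kepler's third law a = (μT²/4π²)^(1/3).
μT²/4π² = 3.074×10¹³ × (2.386×10⁶)² / 39.48 = 4.434×10²⁴ m³.
a = 1.643×10⁸ m = 1.6429×10⁵ km.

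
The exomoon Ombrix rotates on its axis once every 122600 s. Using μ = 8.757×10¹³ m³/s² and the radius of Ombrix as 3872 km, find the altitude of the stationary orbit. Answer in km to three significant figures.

A synchronous orbit has period T, so by Kepler's third law a = (μT²/4π²)^(1/3).
μT²/4π² = 8.757×10¹³ × (1.226×10⁵)² / 39.48 = 3.334×10²² m³.
a = 3.219×10⁷ m = 32185 km.
Altitude h = a − R = 32185 − 3872 = 28313 km.

h_sync ≈ 28300 km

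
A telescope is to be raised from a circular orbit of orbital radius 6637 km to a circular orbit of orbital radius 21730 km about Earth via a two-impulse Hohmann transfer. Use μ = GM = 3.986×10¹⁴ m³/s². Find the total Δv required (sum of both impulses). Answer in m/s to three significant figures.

r₁ = 6637 km = 6.637×10⁶ m.
r₂ = 21730 km = 2.173×10⁷ m.
Transfer ellipse a_t = (r₁ + r₂)/2 = 1.418×10⁷ m.
At r₁: circular v_c1 = √(μ/r₁) = 7750 m/s; transfer-perigee v_p = √[μ(2/r₁ − 1/a_t)] = 9592 m/s.
Δv₁ = v_p − v_c1 = 1843 m/s.
At r₂: circular v_c2 = √(μ/r₂) = 4283 m/s; transfer-apogee v_a = √[μ(2/r₂ − 1/a_t)] = 2930 m/s.
Δv₂ = v_c2 − v_a = 1353 m/s.
Total Δv = Δv₁ + Δv₂ = 3196 m/s.

Δv_total ≈ 3200 m/s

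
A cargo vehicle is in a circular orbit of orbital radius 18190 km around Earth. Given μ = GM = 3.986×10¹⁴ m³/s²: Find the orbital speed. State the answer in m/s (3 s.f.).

v ≈ 4680 m/s

r = 18190 km = 1.819×10⁷ m.
For a circular orbit v = √(μ/r) = √(3.986×10¹⁴ / 1.819×10⁷) = √(2.191×10⁷) = 4681 m/s.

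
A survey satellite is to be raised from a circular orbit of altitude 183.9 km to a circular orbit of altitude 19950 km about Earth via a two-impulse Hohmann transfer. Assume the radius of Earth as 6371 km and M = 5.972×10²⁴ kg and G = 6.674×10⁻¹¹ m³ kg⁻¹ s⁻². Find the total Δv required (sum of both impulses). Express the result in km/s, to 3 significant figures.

Δv_total ≈ 3.50 km/s

μ = GM = 6.674×10⁻¹¹ × 5.972×10²⁴ = 3.986×10¹⁴ m³/s².
r₁ = 6371 + 183.9 = 6554.9 km = 6.5549×10⁶ m.
r₂ = 6371 + 19950 = 26321 km = 2.6321×10⁷ m.
Transfer ellipse a_t = (r₁ + r₂)/2 = 1.644×10⁷ m.
At r₁: circular v_c1 = √(μ/r₁) = 7798 m/s; transfer-perigee v_p = √[μ(2/r₁ − 1/a_t)] = 9867 m/s.
Δv₁ = v_p − v_c1 = 2070 m/s.
At r₂: circular v_c2 = √(μ/r₂) = 3891 m/s; transfer-apogee v_a = √[μ(2/r₂ − 1/a_t)] = 2457 m/s.
Δv₂ = v_c2 − v_a = 1434 m/s.
Total Δv = Δv₁ + Δv₂ = 3504 m/s = 3.504 km/s.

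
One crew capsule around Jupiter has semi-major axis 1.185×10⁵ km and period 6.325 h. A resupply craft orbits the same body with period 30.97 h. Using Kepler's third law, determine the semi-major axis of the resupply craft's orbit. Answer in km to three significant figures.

Kepler's third law: a³ ∝ T², so a₂ = a₁ (T₂/T₁)^(2/3).
T₂/T₁ = 4.896, (T₂/T₁)^(2/3) = 2.884.
a₂ = 1.185×10⁵ × 2.884 = 3.417×10⁵ km.

a₂ ≈ 3.42×10⁵ km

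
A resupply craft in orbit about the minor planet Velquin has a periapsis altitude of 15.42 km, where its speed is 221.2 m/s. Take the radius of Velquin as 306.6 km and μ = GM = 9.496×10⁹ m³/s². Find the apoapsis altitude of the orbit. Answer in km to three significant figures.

apoapsis altitude ≈ 1260 km

r_p = 306.6 + 15.42 = 322.02 km = 3.220×10⁵ m.
Specific energy ε = v²/2 − μ/r = -5.024×10³ J/kg, so a = −μ/(2ε) = 9.450×10⁵ m.
The apsides satisfy r_p + r_a = 2a, so the apoapsis radius is 2a − r_p = 1.568×10⁶ m = 1568.1 km.
Apoapsis altitude = 1568.1 − 306.6 = 1261.5 km.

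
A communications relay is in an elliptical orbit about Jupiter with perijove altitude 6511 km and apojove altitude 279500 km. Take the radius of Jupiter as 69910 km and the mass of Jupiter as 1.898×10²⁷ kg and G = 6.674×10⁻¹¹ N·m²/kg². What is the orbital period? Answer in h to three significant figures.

μ = GM = 6.674×10⁻¹¹ × 1.898×10²⁷ = 1.267×10¹⁷ m³/s².
r_p = 69910 + 6511 = 76421 km = 7.6421×10⁷ m.
r_a = 69910 + 279500 = 349410 km = 3.4941×10⁸ m.
Semi-major axis a = (r_p + r_a)/2 = (76421 + 3.4941×10⁵)/2 = 2.1292×10⁵ km = 2.129×10⁸ m.
By Kepler's third law T = 2π√(a³/μ) = 2π × 8.729×10³ = 5.485×10⁴ s.
= 15.24 h.

T ≈ 15.2 h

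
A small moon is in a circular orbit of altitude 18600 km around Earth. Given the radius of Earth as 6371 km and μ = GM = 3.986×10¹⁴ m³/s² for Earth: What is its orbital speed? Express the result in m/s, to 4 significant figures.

r = 6371 + 18600 = 24971 km = 2.4971×10⁷ m.
For a circular orbit v = √(μ/r) = √(3.986×10¹⁴ / 2.497×10⁷) = √(1.596×10⁷) = 3995 m/s.

v ≈ 3995 m/s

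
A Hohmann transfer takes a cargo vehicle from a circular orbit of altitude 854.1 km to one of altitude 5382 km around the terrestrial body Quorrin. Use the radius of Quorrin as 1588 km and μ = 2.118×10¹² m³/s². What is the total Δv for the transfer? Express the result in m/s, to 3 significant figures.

Δv_total ≈ 356 m/s

r₁ = 1588 + 854.1 = 2442.1 km = 2.4421×10⁶ m.
r₂ = 1588 + 5382 = 6970.0 km = 6.9700×10⁶ m.
Transfer ellipse a_t = (r₁ + r₂)/2 = 4.706×10⁶ m.
At r₁: circular v_c1 = √(μ/r₁) = 931.3 m/s; transfer-periapsis v_p = √[μ(2/r₁ − 1/a_t)] = 1133 m/s.
Δv₁ = v_p − v_c1 = 202.1 m/s.
At r₂: circular v_c2 = √(μ/r₂) = 551.2 m/s; transfer-apoapsis v_a = √[μ(2/r₂ − 1/a_t)] = 397.1 m/s.
Δv₂ = v_c2 − v_a = 154.1 m/s.
Total Δv = Δv₁ + Δv₂ = 356.2 m/s.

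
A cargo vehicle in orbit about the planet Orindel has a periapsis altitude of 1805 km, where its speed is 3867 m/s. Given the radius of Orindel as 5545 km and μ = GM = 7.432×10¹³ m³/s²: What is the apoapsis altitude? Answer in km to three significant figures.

apoapsis altitude ≈ 15300 km

r_p = 5545 + 1805 = 7350.0 km = 7.350×10⁶ m.
Specific energy ε = v²/2 − μ/r = -2.635×10⁶ J/kg, so a = −μ/(2ε) = 1.410×10⁷ m.
The apsides satisfy r_p + r_a = 2a, so the apoapsis radius is 2a − r_p = 2.086×10⁷ m = 20858 km.
Apoapsis altitude = 20858 − 5545 = 15313 km.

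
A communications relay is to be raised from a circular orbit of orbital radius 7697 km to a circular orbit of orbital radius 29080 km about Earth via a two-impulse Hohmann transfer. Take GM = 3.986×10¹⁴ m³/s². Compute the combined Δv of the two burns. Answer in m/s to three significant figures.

r₁ = 7697 km = 7.697×10⁶ m.
r₂ = 29080 km = 2.908×10⁷ m.
Transfer ellipse a_t = (r₁ + r₂)/2 = 1.839×10⁷ m.
At r₁: circular v_c1 = √(μ/r₁) = 7196 m/s; transfer-perigee v_p = √[μ(2/r₁ − 1/a_t)] = 9050 m/s.
Δv₁ = v_p − v_c1 = 1853 m/s.
At r₂: circular v_c2 = √(μ/r₂) = 3702 m/s; transfer-apogee v_a = √[μ(2/r₂ − 1/a_t)] = 2395 m/s.
Δv₂ = v_c2 − v_a = 1307 m/s.
Total Δv = Δv₁ + Δv₂ = 3160 m/s.

Δv_total ≈ 3160 m/s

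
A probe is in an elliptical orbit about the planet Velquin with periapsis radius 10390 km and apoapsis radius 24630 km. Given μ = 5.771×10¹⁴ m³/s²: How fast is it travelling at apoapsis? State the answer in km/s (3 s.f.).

v ≈ 3.73 km/s

Semi-major axis a = (r_p + r_a)/2 = 17510 km = 1.751×10⁷ m.
Vis-viva: v² = μ(2/r − 1/a) = 5.771×10¹⁴ × (8.120×10⁻⁸ − 5.711×10⁻⁸) = 1.390×10⁷ m²/s².
v = 3729 m/s = 3.729 km/s.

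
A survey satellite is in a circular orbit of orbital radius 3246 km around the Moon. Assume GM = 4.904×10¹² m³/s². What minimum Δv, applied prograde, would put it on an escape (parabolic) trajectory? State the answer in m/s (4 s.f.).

Δv ≈ 509.1 m/s

r = 3246 km = 3.246×10⁶ m.
Circular speed v_c = √(μ/r) = 1229 m/s.
Escape speed v_esc = √(2μ/r) = √2 × v_c = 1738 m/s.
Δv = v_esc − v_c = 509.1 m/s.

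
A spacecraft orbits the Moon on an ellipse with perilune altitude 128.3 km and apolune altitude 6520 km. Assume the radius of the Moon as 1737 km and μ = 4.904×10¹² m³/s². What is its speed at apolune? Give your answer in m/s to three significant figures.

r_p = 1737 + 128.3 = 1865.3 km = 1.8653×10⁶ m.
r_a = 1737 + 6520 = 8257.0 km = 8.2570×10⁶ m.
Semi-major axis a = (r_p + r_a)/2 = 5061.1 km = 5.061×10⁶ m.
Vis-viva: v² = μ(2/r − 1/a) = 4.904×10¹² × (2.422×10⁻⁷ − 1.976×10⁻⁷) = 2.189×10⁵ m²/s².
v = 467.9 m/s.

v ≈ 468 m/s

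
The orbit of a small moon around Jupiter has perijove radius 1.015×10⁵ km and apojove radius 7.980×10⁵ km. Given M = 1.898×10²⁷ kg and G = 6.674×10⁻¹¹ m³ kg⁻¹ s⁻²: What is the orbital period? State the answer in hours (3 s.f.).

T ≈ 46.8 hours

μ = GM = 6.674×10⁻¹¹ × 1.898×10²⁷ = 1.267×10¹⁷ m³/s².
Semi-major axis a = (r_p + r_a)/2 = (1.0150×10⁵ + 7.9800×10⁵)/2 = 4.4975×10⁵ km = 4.498×10⁸ m.
By Kepler's third law T = 2π√(a³/μ) = 2π × 2.680×10⁴ = 1.684×10⁵ s.
= 46.77 hours.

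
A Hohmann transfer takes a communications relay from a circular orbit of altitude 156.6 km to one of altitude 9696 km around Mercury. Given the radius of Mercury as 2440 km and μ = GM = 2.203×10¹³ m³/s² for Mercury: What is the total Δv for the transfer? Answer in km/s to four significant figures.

r₁ = 2440 + 156.6 = 2596.6 km = 2.5966×10⁶ m.
r₂ = 2440 + 9696 = 12136 km = 1.2136×10⁷ m.
Transfer ellipse a_t = (r₁ + r₂)/2 = 7.366×10⁶ m.
At r₁: circular v_c1 = √(μ/r₁) = 2913 m/s; transfer-periherm v_p = √[μ(2/r₁ − 1/a_t)] = 3739 m/s.
Δv₁ = v_p − v_c1 = 825.9 m/s.
At r₂: circular v_c2 = √(μ/r₂) = 1347 m/s; transfer-apoherm v_a = √[μ(2/r₂ − 1/a_t)] = 799.9 m/s.
Δv₂ = v_c2 − v_a = 547.4 m/s.
Total Δv = Δv₁ + Δv₂ = 1373 m/s = 1.373 km/s.

Δv_total ≈ 1.373 km/s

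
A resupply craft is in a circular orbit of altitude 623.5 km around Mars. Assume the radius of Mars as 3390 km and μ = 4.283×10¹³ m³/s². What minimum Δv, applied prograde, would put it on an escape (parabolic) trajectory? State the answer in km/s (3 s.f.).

Δv ≈ 1.35 km/s

r = 3390 + 623.5 = 4013.5 km = 4.0135×10⁶ m.
Circular speed v_c = √(μ/r) = 3267 m/s.
Escape speed v_esc = √(2μ/r) = √2 × v_c = 4620 m/s.
Δv = v_esc − v_c = 1353 m/s = 1.353 km/s.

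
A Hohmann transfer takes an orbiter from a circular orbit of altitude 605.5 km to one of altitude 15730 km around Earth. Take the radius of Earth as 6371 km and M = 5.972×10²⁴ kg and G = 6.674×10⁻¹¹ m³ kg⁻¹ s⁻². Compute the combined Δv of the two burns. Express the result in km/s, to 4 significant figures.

Δv_total ≈ 3.066 km/s

μ = GM = 6.674×10⁻¹¹ × 5.972×10²⁴ = 3.986×10¹⁴ m³/s².
r₁ = 6371 + 605.5 = 6976.5 km = 6.9765×10⁶ m.
r₂ = 6371 + 15730 = 22101 km = 2.2101×10⁷ m.
Transfer ellipse a_t = (r₁ + r₂)/2 = 1.454×10⁷ m.
At r₁: circular v_c1 = √(μ/r₁) = 7558 m/s; transfer-perigee v_p = √[μ(2/r₁ − 1/a_t)] = 9319 m/s.
Δv₁ = v_p − v_c1 = 1761 m/s.
At r₂: circular v_c2 = √(μ/r₂) = 4247 m/s; transfer-apogee v_a = √[μ(2/r₂ − 1/a_t)] = 2942 m/s.
Δv₂ = v_c2 − v_a = 1305 m/s.
Total Δv = Δv₁ + Δv₂ = 3066 m/s = 3.066 km/s.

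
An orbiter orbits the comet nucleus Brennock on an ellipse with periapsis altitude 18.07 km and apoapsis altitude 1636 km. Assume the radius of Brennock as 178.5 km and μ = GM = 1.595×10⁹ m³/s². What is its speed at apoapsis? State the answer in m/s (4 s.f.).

v ≈ 13.11 m/s

r_p = 178.5 + 18.07 = 196.57 km = 1.9657×10⁵ m.
r_a = 178.5 + 1636 = 1814.5 km = 1.8145×10⁶ m.
Semi-major axis a = (r_p + r_a)/2 = 1005.5 km = 1.006×10⁶ m.
Vis-viva: v² = μ(2/r − 1/a) = 1.595×10⁹ × (1.102×10⁻⁶ − 9.945×10⁻⁷) = 1.718×10² m²/s².
v = 13.11 m/s.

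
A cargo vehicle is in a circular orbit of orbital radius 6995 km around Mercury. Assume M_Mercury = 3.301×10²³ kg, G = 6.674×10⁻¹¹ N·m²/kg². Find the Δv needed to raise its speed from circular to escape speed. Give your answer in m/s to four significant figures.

Δv ≈ 735.1 m/s

μ = GM = 6.674×10⁻¹¹ × 3.301×10²³ = 2.203×10¹³ m³/s².
r = 6995 km = 6.995×10⁶ m.
Circular speed v_c = √(μ/r) = 1775 m/s.
Escape speed v_esc = √(2μ/r) = √2 × v_c = 2510 m/s.
Δv = v_esc − v_c = 735.1 m/s.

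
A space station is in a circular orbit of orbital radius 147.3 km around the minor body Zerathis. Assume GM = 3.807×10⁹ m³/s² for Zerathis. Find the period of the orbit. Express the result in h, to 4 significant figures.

T ≈ 1.599 h

r = 147.3 km = 1.473×10⁵ m.
Kepler's third law: T = 2π√(r³/μ) = 2π√((1.473×10⁵)³ / 3.807×10⁹).
r³/μ = 8.395×10⁵ s², so T = 2π × 9.162×10² = 5.757×10³ s.
Converting: 5.757×10³ s ÷ 3600 = 1.599 h.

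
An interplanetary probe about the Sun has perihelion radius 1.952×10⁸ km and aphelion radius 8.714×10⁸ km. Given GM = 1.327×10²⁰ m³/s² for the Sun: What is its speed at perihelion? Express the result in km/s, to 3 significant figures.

Semi-major axis a = (r_p + r_a)/2 = 5.3330×10⁸ km = 5.333×10¹¹ m.
Vis-viva: v² = μ(2/r − 1/a) = 1.327×10²⁰ × (1.025×10⁻¹¹ − 1.875×10⁻¹²) = 1.111×10⁹ m²/s².
v = 33330 m/s = 33.33 km/s.

v ≈ 33.3 km/s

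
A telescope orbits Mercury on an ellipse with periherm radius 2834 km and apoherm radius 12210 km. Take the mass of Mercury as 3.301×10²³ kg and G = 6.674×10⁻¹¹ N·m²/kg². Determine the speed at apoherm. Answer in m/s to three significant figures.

v ≈ 825 m/s

μ = GM = 6.674×10⁻¹¹ × 3.301×10²³ = 2.203×10¹³ m³/s².
Semi-major axis a = (r_p + r_a)/2 = 7522.0 km = 7.522×10⁶ m.
Vis-viva: v² = μ(2/r − 1/a) = 2.203×10¹³ × (1.638×10⁻⁷ − 1.329×10⁻⁷) = 6.798×10⁵ m²/s².
v = 824.5 m/s.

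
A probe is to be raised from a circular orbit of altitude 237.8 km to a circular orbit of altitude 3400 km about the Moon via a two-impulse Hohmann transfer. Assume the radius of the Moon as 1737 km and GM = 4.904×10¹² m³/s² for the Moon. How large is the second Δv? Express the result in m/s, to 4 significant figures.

Δv ≈ 248.9 m/s

r₁ = 1737 + 237.8 = 1974.8 km = 1.9748×10⁶ m.
r₂ = 1737 + 3400 = 5137.0 km = 5.1370×10⁶ m.
Transfer ellipse a_t = (r₁ + r₂)/2 = 3.556×10⁶ m.
At r₁: circular v_c1 = √(μ/r₁) = 1576 m/s; transfer-perilune v_p = √[μ(2/r₁ − 1/a_t)] = 1894 m/s.
At r₂: circular v_c2 = √(μ/r₂) = 977.1 m/s; transfer-apolune v_a = √[μ(2/r₂ − 1/a_t)] = 728.1 m/s.
Δv₂ = v_c2 − v_a = 248.9 m/s.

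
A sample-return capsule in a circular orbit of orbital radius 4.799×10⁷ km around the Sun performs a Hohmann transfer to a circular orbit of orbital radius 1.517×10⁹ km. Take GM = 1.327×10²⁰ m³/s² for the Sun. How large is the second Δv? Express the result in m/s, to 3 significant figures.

Δv ≈ 7040 m/s

r₁ = 4.799×10⁷ km = 4.799×10¹⁰ m.
r₂ = 1.517×10⁹ km = 1.517×10¹² m.
Transfer ellipse a_t = (r₁ + r₂)/2 = 7.825×10¹¹ m.
At r₁: circular v_c1 = √(μ/r₁) = 52580 m/s; transfer-perihelion v_p = √[μ(2/r₁ − 1/a_t)] = 73220 m/s.
At r₂: circular v_c2 = √(μ/r₂) = 9353 m/s; transfer-aphelion v_a = √[μ(2/r₂ − 1/a_t)] = 2316 m/s.
Δv₂ = v_c2 − v_a = 7037 m/s.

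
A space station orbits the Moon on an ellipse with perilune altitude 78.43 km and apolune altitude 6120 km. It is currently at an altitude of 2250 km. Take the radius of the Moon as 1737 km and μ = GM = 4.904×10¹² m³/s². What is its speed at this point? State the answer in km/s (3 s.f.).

v ≈ 1.20 km/s

r_p = 1737 + 78.43 = 1815.4 km = 1.8154×10⁶ m.
r_a = 1737 + 6120 = 7857.0 km = 7.8570×10⁶ m.
r = 1737 + 2250 = 3987.0 km = 3.987×10⁶ m.
Semi-major axis a = (r_p + r_a)/2 = 4836.2 km = 4.836×10⁶ m.
Vis-viva: v² = μ(2/r − 1/a) = 4.904×10¹² × (5.016×10⁻⁷ − 2.068×10⁻⁷) = 1.446×10⁶ m²/s².
v = 1202 m/s = 1.202 km/s.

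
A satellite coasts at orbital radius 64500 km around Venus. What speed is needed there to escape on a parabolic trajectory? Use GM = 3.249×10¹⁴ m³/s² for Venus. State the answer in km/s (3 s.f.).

v_esc ≈ 3.17 km/s

r = 64500 km = 6.450×10⁷ m.
Escape speed v_esc = √(2μ/r) = √(2 × 3.249×10¹⁴ / 6.450×10⁷) = √(1.007×10⁷) = 3174 m/s.
= 3.174 km/s.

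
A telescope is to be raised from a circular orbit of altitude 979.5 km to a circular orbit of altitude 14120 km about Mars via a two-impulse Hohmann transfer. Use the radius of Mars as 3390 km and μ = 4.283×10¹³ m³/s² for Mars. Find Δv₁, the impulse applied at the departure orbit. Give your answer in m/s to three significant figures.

Δv ≈ 830 m/s

r₁ = 3390 + 979.5 = 4369.5 km = 4.3695×10⁶ m.
r₂ = 3390 + 14120 = 17510 km = 1.7510×10⁷ m.
Transfer ellipse a_t = (r₁ + r₂)/2 = 1.094×10⁷ m.
At r₁: circular v_c1 = √(μ/r₁) = 3131 m/s; transfer-periapsis v_p = √[μ(2/r₁ − 1/a_t)] = 3961 m/s.
Δv₁ = v_p − v_c1 = 830.1 m/s.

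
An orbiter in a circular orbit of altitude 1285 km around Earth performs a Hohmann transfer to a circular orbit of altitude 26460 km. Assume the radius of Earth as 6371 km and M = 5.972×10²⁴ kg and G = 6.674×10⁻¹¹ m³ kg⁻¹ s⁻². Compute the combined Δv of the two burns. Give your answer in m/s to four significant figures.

Δv_total ≈ 3315 m/s

μ = GM = 6.674×10⁻¹¹ × 5.972×10²⁴ = 3.986×10¹⁴ m³/s².
r₁ = 6371 + 1285 = 7656.0 km = 7.6560×10⁶ m.
r₂ = 6371 + 26460 = 32831 km = 3.2831×10⁷ m.
Transfer ellipse a_t = (r₁ + r₂)/2 = 2.024×10⁷ m.
At r₁: circular v_c1 = √(μ/r₁) = 7215 m/s; transfer-perigee v_p = √[μ(2/r₁ − 1/a_t)] = 9189 m/s.
Δv₁ = v_p − v_c1 = 1973 m/s.
At r₂: circular v_c2 = √(μ/r₂) = 3484 m/s; transfer-apogee v_a = √[μ(2/r₂ − 1/a_t)] = 2143 m/s.
Δv₂ = v_c2 − v_a = 1342 m/s.
Total Δv = Δv₁ + Δv₂ = 3315 m/s.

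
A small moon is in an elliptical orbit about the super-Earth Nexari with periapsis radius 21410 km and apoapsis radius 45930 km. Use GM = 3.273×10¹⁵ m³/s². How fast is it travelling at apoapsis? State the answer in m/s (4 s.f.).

Semi-major axis a = (r_p + r_a)/2 = 33670 km = 3.367×10⁷ m.
Vis-viva: v² = μ(2/r − 1/a) = 3.273×10¹⁵ × (4.354×10⁻⁸ − 2.970×10⁻⁸) = 4.531×10⁷ m²/s².
v = 6731 m/s.

v ≈ 6731 m/s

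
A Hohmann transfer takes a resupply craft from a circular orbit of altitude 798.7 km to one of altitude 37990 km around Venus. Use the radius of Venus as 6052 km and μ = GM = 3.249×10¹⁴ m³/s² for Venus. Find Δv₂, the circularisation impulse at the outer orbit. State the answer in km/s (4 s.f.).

Δv ≈ 1.307 km/s

r₁ = 6052 + 798.7 = 6850.7 km = 6.8507×10⁶ m.
r₂ = 6052 + 37990 = 44042 km = 4.4042×10⁷ m.
Transfer ellipse a_t = (r₁ + r₂)/2 = 2.545×10⁷ m.
At r₁: circular v_c1 = √(μ/r₁) = 6887 m/s; transfer-periapsis v_p = √[μ(2/r₁ − 1/a_t)] = 9060 m/s.
At r₂: circular v_c2 = √(μ/r₂) = 2716 m/s; transfer-apoapsis v_a = √[μ(2/r₂ − 1/a_t)] = 1409 m/s.
Δv₂ = v_c2 − v_a = 1307 m/s.
= 1.307 km/s.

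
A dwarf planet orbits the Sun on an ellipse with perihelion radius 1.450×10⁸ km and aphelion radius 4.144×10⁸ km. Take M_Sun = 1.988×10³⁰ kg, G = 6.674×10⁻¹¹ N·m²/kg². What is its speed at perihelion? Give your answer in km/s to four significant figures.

v ≈ 36.82 km/s

μ = GM = 6.674×10⁻¹¹ × 1.988×10³⁰ = 1.327×10²⁰ m³/s².
Semi-major axis a = (r_p + r_a)/2 = 2.7970×10⁸ km = 2.797×10¹¹ m.
Vis-viva: v² = μ(2/r − 1/a) = 1.327×10²⁰ × (1.379×10⁻¹¹ − 3.575×10⁻¹²) = 1.356×10⁹ m²/s².
v = 36820 m/s = 36.82 km/s.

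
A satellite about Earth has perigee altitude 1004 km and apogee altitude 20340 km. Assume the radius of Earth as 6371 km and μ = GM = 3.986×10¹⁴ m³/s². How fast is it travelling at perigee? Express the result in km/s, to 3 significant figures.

r_p = 6371 + 1004 = 7375.0 km = 7.3750×10⁶ m.
r_a = 6371 + 20340 = 26711 km = 2.6711×10⁷ m.
Semi-major axis a = (r_p + r_a)/2 = 17043 km = 1.704×10⁷ m.
Vis-viva: v² = μ(2/r − 1/a) = 3.986×10¹⁴ × (2.712×10⁻⁷ − 5.868×10⁻⁸) = 8.471×10⁷ m²/s².
v = 9204 m/s = 9.204 km/s.

v ≈ 9.20 km/s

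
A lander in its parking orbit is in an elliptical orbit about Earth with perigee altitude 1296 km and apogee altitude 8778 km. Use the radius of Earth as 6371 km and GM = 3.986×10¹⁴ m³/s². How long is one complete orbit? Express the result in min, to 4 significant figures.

r_p = 6371 + 1296 = 7667.0 km = 7.6670×10⁶ m.
r_a = 6371 + 8778 = 15149 km = 1.5149×10⁷ m.
Semi-major axis a = (r_p + r_a)/2 = (7667.0 + 15149)/2 = 11408 km = 1.141×10⁷ m.
By Kepler's third law T = 2π√(a³/μ) = 2π × 1.930×10³ = 1.213×10⁴ s.
= 202.1 min.

T ≈ 202.1 min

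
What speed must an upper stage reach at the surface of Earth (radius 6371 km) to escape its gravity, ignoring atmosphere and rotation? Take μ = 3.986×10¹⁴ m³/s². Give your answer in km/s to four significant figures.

r = R = 6.371×10⁶ m.
Escape speed v_esc = √(2μ/r) = √(2 × 3.986×10¹⁴ / 6.371×10⁶) = √(1.251×10⁸) = 11190 m/s.
= 11.19 km/s.

v_esc ≈ 11.19 km/s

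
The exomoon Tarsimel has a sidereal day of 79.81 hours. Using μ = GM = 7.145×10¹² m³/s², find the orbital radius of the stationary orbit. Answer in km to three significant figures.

r_sync ≈ 24600 km

T = 79.81 hours = 2.873×10⁵ s.
A synchronous orbit has period T, so by Kepler's third law a = (μT²/4π²)^(1/3).
μT²/4π² = 7.145×10¹² × (2.873×10⁵)² / 39.48 = 1.494×10²² m³.
a = 2.463×10⁷ m = 24629 km.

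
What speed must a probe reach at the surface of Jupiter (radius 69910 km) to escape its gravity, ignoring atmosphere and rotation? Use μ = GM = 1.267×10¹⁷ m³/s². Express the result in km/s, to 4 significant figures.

v_esc ≈ 60.21 km/s

r = R = 6.991×10⁷ m.
Escape speed v_esc = √(2μ/r) = √(2 × 1.267×10¹⁷ / 6.991×10⁷) = √(3.625×10⁹) = 60210 m/s.
= 60.21 km/s.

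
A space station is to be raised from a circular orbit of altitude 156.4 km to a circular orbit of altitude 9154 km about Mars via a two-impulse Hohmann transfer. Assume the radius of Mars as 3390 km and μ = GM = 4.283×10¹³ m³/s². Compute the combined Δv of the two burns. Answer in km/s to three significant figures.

Δv_total ≈ 1.49 km/s

r₁ = 3390 + 156.4 = 3546.4 km = 3.5464×10⁶ m.
r₂ = 3390 + 9154 = 12544 km = 1.2544×10⁷ m.
Transfer ellipse a_t = (r₁ + r₂)/2 = 8.045×10⁶ m.
At r₁: circular v_c1 = √(μ/r₁) = 3475 m/s; transfer-periapsis v_p = √[μ(2/r₁ − 1/a_t)] = 4339 m/s.
Δv₁ = v_p − v_c1 = 864.2 m/s.
At r₂: circular v_c2 = √(μ/r₂) = 1848 m/s; transfer-apoapsis v_a = √[μ(2/r₂ − 1/a_t)] = 1227 m/s.
Δv₂ = v_c2 − v_a = 621.0 m/s.
Total Δv = Δv₁ + Δv₂ = 1485 m/s = 1.485 km/s.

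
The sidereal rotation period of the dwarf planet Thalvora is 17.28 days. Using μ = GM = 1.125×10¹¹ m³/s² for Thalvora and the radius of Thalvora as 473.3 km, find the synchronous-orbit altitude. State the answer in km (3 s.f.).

T = 17.28 days = 1.493×10⁶ s.
A synchronous orbit has period T, so by Kepler's third law a = (μT²/4π²)^(1/3).
μT²/4π² = 1.125×10¹¹ × (1.493×10⁶)² / 39.48 = 6.352×10²¹ m³.
a = 1.852×10⁷ m = 18520 km.
Altitude h = a − R = 18520 − 473.3 = 18046 km.

h_sync ≈ 18000 km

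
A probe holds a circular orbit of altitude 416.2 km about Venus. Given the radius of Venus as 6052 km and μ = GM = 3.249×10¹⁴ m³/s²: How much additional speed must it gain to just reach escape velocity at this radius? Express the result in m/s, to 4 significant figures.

Δv ≈ 2936 m/s

r = 6052 + 416.2 = 6468.2 km = 6.4682×10⁶ m.
Circular speed v_c = √(μ/r) = 7087 m/s.
Escape speed v_esc = √(2μ/r) = √2 × v_c = 10020 m/s.
Δv = v_esc − v_c = 2936 m/s.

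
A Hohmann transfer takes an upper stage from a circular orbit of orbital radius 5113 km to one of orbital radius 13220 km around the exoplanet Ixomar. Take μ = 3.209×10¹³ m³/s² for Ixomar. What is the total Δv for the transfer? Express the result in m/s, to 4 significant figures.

r₁ = 5113 km = 5.113×10⁶ m.
r₂ = 13220 km = 1.322×10⁷ m.
Transfer ellipse a_t = (r₁ + r₂)/2 = 9.166×10⁶ m.
At r₁: circular v_c1 = √(μ/r₁) = 2505 m/s; transfer-periapsis v_p = √[μ(2/r₁ − 1/a_t)] = 3009 m/s.
Δv₁ = v_p − v_c1 = 503.3 m/s.
At r₂: circular v_c2 = √(μ/r₂) = 1558 m/s; transfer-apoapsis v_a = √[μ(2/r₂ − 1/a_t)] = 1164 m/s.
Δv₂ = v_c2 − v_a = 394.4 m/s.
Total Δv = Δv₁ + Δv₂ = 897.8 m/s.

Δv_total ≈ 897.8 m/s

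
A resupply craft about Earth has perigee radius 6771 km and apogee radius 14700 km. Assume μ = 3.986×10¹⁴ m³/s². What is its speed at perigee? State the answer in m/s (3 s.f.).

v ≈ 8980 m/s

Semi-major axis a = (r_p + r_a)/2 = 10736 km = 1.074×10⁷ m.
Vis-viva: v² = μ(2/r − 1/a) = 3.986×10¹⁴ × (2.954×10⁻⁷ − 9.315×10⁻⁸) = 8.061×10⁷ m²/s².
v = 8978 m/s.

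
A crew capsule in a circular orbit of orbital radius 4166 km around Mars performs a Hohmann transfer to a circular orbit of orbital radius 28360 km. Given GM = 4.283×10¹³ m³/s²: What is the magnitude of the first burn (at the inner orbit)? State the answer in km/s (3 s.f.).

r₁ = 4166 km = 4.166×10⁶ m.
r₂ = 28360 km = 2.836×10⁷ m.
Transfer ellipse a_t = (r₁ + r₂)/2 = 1.626×10⁷ m.
At r₁: circular v_c1 = √(μ/r₁) = 3206 m/s; transfer-periapsis v_p = √[μ(2/r₁ − 1/a_t)] = 4234 m/s.
Δv₁ = v_p − v_c1 = 1028 m/s.
= 1.028 km/s.

Δv ≈ 1.03 km/s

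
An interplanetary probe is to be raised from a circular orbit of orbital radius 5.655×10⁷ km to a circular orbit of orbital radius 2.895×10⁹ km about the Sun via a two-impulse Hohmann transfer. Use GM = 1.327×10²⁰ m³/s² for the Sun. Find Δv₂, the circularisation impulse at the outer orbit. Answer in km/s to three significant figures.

r₁ = 5.655×10⁷ km = 5.655×10¹⁰ m.
r₂ = 2.895×10⁹ km = 2.895×10¹² m.
Transfer ellipse a_t = (r₁ + r₂)/2 = 1.476×10¹² m.
At r₁: circular v_c1 = √(μ/r₁) = 48440 m/s; transfer-perihelion v_p = √[μ(2/r₁ − 1/a_t)] = 67850 m/s.
At r₂: circular v_c2 = √(μ/r₂) = 6770 m/s; transfer-aphelion v_a = √[μ(2/r₂ − 1/a_t)] = 1325 m/s.
Δv₂ = v_c2 − v_a = 5445 m/s.
= 5.445 km/s.

Δv ≈ 5.45 km/s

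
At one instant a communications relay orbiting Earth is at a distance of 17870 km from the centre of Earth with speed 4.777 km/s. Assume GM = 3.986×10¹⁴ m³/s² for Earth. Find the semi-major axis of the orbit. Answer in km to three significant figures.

a ≈ 18300 km

r = 1.787×10⁷ m.
Specific orbital energy ε = v²/2 − μ/r = (4777)²/2 − 3.986×10¹⁴/1.787×10⁷ = -1.090×10⁷ J/kg.
Since ε = −μ/(2a), a = −μ/(2ε) = 1.829×10⁷ m = 18292 km.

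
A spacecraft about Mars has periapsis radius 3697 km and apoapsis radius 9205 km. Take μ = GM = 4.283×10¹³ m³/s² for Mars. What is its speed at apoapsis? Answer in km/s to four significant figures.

Semi-major axis a = (r_p + r_a)/2 = 6451.0 km = 6.451×10⁶ m.
Vis-viva: v² = μ(2/r − 1/a) = 4.283×10¹³ × (2.173×10⁻⁷ − 1.550×10⁻⁷) = 2.667×10⁶ m²/s².
v = 1633 m/s = 1.633 km/s.

v ≈ 1.633 km/s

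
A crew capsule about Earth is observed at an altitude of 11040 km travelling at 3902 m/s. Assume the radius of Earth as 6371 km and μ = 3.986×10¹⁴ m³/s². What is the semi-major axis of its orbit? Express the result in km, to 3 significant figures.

r = 6371 + 11040 = 17411 km = 1.741×10⁷ m.
Vis-viva rearranged: 1/a = 2/r − v²/μ = 1.149×10⁻⁷ − 3.820×10⁻⁸ = 7.667×10⁻⁸ m⁻¹.
a = 1.304×10⁷ m = 13043 km.

a ≈ 13000 km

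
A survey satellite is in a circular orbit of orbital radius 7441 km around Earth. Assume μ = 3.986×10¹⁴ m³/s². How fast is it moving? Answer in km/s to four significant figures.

r = 7441 km = 7.441×10⁶ m.
For a circular orbit v = √(μ/r) = √(3.986×10¹⁴ / 7.441×10⁶) = √(5.357×10⁷) = 7319 m/s.
That is 7.319 km/s.

v ≈ 7.319 km/s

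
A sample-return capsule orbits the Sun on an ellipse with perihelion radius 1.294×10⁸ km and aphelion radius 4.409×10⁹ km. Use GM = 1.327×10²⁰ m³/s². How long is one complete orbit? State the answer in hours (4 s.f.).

Semi-major axis a = (r_p + r_a)/2 = (1.2940×10⁸ + 4.4090×10⁹)/2 = 2.2692×10⁹ km = 2.269×10¹² m.
By Kepler's third law T = 2π√(a³/μ) = 2π × 2.967×10⁸ = 1.864×10⁹ s.
= 5.179×10⁵ hours.

T ≈ 517900 hours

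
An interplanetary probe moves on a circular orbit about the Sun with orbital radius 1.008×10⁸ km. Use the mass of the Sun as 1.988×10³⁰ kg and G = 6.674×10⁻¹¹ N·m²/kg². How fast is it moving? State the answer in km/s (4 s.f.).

μ = GM = 6.674×10⁻¹¹ × 1.988×10³⁰ = 1.327×10²⁰ m³/s².
r = 1.008×10⁸ km = 1.008×10¹¹ m.
For a circular orbit v = √(μ/r) = √(1.327×10²⁰ / 1.008×10¹¹) = √(1.316×10⁹) = 36280 m/s.
That is 36.28 km/s.

v ≈ 36.28 km/s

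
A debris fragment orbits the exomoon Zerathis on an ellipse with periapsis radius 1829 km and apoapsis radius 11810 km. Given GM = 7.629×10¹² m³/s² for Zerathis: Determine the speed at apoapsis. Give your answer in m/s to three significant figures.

Semi-major axis a = (r_p + r_a)/2 = 6819.5 km = 6.820×10⁶ m.
Vis-viva: v² = μ(2/r − 1/a) = 7.629×10¹² × (1.693×10⁻⁷ − 1.466×10⁻⁷) = 1.733×10⁵ m²/s².
v = 416.2 m/s.

v ≈ 416 m/s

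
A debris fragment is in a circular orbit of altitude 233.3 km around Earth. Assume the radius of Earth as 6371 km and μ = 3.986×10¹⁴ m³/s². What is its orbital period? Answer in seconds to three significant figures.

T ≈ 5340 seconds

r = 6371 + 233.3 = 6604.3 km = 6.6043×10⁶ m.
Kepler's third law: T = 2π√(r³/μ) = 2π√((6.604×10⁶)³ / 3.986×10¹⁴).
r³/μ = 7.227×10⁵ s², so T = 2π × 8.501×10² = 5.341×10³ s.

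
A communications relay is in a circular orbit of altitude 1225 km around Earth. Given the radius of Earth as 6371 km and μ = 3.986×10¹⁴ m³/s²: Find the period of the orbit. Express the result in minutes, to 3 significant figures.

T ≈ 110 minutes

r = 6371 + 1225 = 7596.0 km = 7.5960×10⁶ m.
Kepler's third law: T = 2π√(r³/μ) = 2π√((7.596×10⁶)³ / 3.986×10¹⁴).
r³/μ = 1.100×10⁶ s², so T = 2π × 1.049×10³ = 6.589×10³ s.
Converting: 6.589×10³ s ÷ 60.00 = 109.8 minutes.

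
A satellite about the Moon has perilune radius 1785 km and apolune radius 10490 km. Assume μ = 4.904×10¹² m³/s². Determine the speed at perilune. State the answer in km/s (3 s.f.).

Semi-major axis a = (r_p + r_a)/2 = 6137.5 km = 6.138×10⁶ m.
Vis-viva: v² = μ(2/r − 1/a) = 4.904×10¹² × (1.120×10⁻⁶ − 1.629×10⁻⁷) = 4.696×10⁶ m²/s².
v = 2167 m/s = 2.167 km/s.

v ≈ 2.17 km/s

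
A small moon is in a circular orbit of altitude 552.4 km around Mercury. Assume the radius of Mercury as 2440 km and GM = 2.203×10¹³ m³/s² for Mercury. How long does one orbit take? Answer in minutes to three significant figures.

T ≈ 115 minutes

r = 2440 + 552.4 = 2992.4 km = 2.9924×10⁶ m.
Kepler's third law: T = 2π√(r³/μ) = 2π√((2.992×10⁶)³ / 2.203×10¹³).
r³/μ = 1.216×10⁶ s², so T = 2π × 1.103×10³ = 6.930×10³ s.
Converting: 6.930×10³ s ÷ 60.00 = 115.5 minutes.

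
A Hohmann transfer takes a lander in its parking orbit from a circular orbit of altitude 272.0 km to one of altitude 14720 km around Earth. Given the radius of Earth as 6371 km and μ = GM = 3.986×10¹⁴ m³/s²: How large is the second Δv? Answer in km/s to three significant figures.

Δv ≈ 1.34 km/s

r₁ = 6371 + 272.0 = 6643.0 km = 6.6430×10⁶ m.
r₂ = 6371 + 14720 = 21091 km = 2.1091×10⁷ m.
Transfer ellipse a_t = (r₁ + r₂)/2 = 1.387×10⁷ m.
At r₁: circular v_c1 = √(μ/r₁) = 7746 m/s; transfer-perigee v_p = √[μ(2/r₁ − 1/a_t)] = 9553 m/s.
At r₂: circular v_c2 = √(μ/r₂) = 4347 m/s; transfer-apogee v_a = √[μ(2/r₂ − 1/a_t)] = 3009 m/s.
Δv₂ = v_c2 − v_a = 1338 m/s.
= 1.338 km/s.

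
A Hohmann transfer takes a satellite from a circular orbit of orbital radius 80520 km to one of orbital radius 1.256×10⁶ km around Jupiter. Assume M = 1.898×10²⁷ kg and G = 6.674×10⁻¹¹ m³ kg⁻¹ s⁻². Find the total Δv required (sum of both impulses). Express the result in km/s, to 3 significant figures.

Δv_total ≈ 21.3 km/s

μ = GM = 6.674×10⁻¹¹ × 1.898×10²⁷ = 1.267×10¹⁷ m³/s².
r₁ = 80520 km = 8.052×10⁷ m.
r₂ = 1.256×10⁶ km = 1.256×10⁹ m.
Transfer ellipse a_t = (r₁ + r₂)/2 = 6.683×10⁸ m.
At r₁: circular v_c1 = √(μ/r₁) = 39660 m/s; transfer-perijove v_p = √[μ(2/r₁ − 1/a_t)] = 54380 m/s.
Δv₁ = v_p − v_c1 = 14710 m/s.
At r₂: circular v_c2 = √(μ/r₂) = 10040 m/s; transfer-apojove v_a = √[μ(2/r₂ − 1/a_t)] = 3486 m/s.
Δv₂ = v_c2 − v_a = 6557 m/s.
Total Δv = Δv₁ + Δv₂ = 21270 m/s = 21.27 km/s.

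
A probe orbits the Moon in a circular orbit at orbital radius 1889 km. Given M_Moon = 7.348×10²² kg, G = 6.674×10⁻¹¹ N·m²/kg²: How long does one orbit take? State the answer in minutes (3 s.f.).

T ≈ 123 minutes

μ = GM = 6.674×10⁻¹¹ × 7.348×10²² = 4.904×10¹² m³/s².
r = 1889 km = 1.889×10⁶ m.
Kepler's third law: T = 2π√(r³/μ) = 2π√((1.889×10⁶)³ / 4.904×10¹²).
r³/μ = 1.374×10⁶ s², so T = 2π × 1.172×10³ = 7.366×10³ s.
Converting: 7.366×10³ s ÷ 60.00 = 122.8 minutes.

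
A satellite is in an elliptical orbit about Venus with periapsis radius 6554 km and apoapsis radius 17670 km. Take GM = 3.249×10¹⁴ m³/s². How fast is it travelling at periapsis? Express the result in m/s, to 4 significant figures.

Semi-major axis a = (r_p + r_a)/2 = 12112 km = 1.211×10⁷ m.
Vis-viva: v² = μ(2/r − 1/a) = 3.249×10¹⁴ × (3.052×10⁻⁷ − 8.256×10⁻⁸) = 7.232×10⁷ m²/s².
v = 8504 m/s.

v ≈ 8504 m/s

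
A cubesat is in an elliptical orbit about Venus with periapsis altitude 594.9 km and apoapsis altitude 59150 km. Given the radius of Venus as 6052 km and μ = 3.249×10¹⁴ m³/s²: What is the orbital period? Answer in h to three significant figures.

T ≈ 20.8 h

r_p = 6052 + 594.9 = 6646.9 km = 6.6469×10⁶ m.
r_a = 6052 + 59150 = 65202 km = 6.5202×10⁷ m.
Semi-major axis a = (r_p + r_a)/2 = (6646.9 + 65202)/2 = 35924 km = 3.592×10⁷ m.
By Kepler's third law T = 2π√(a³/μ) = 2π × 1.195×10⁴ = 7.506×10⁴ s.
= 20.85 h.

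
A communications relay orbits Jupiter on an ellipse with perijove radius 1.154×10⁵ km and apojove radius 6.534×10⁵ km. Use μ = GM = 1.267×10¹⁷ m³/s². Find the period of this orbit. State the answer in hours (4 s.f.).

Semi-major axis a = (r_p + r_a)/2 = (1.1540×10⁵ + 6.5340×10⁵)/2 = 3.8440×10⁵ km = 3.844×10⁸ m.
By Kepler's third law T = 2π√(a³/μ) = 2π × 2.117×10⁴ = 1.330×10⁵ s.
= 36.95 hours.

T ≈ 36.95 hours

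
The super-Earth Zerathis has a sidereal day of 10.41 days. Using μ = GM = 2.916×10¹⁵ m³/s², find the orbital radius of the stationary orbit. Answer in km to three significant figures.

r_sync ≈ 3.91×10⁵ km

T = 10.41 days = 8.994×10⁵ s.
A synchronous orbit has period T, so by Kepler's third law a = (μT²/4π²)^(1/3).
μT²/4π² = 2.916×10¹⁵ × (8.994×10⁵)² / 39.48 = 5.975×10²⁵ m³.
a = 3.909×10⁸ m = 3.9095×10⁵ km.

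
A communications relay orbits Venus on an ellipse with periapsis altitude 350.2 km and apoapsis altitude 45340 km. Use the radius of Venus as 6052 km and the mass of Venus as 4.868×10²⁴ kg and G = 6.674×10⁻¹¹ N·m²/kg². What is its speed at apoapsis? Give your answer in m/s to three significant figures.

μ = GM = 6.674×10⁻¹¹ × 4.868×10²⁴ = 3.249×10¹⁴ m³/s².
r_p = 6052 + 350.2 = 6402.2 km = 6.4022×10⁶ m.
r_a = 6052 + 45340 = 51392 km = 5.1392×10⁷ m.
Semi-major axis a = (r_p + r_a)/2 = 28897 km = 2.890×10⁷ m.
Vis-viva: v² = μ(2/r − 1/a) = 3.249×10¹⁴ × (3.892×10⁻⁸ − 3.461×10⁻⁸) = 1.401×10⁶ m²/s².
v = 1183 m/s.

v ≈ 1180 m/s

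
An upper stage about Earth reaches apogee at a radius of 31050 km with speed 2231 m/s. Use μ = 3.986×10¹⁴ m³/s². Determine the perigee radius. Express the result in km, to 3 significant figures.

perigee radius ≈ 7470 km

r_a = 3.105×10⁷ m.
Specific energy ε = v²/2 − μ/r = -1.035×10⁷ J/kg, so a = −μ/(2ε) = 1.926×10⁷ m.
The apsides satisfy r_p + r_a = 2a, so the perigee radius is 2a − r_a = 7.467×10⁶ m = 7467.0 km.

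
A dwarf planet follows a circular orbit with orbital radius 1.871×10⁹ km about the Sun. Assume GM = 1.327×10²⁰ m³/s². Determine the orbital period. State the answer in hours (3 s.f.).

r = 1.871×10⁹ km = 1.871×10¹² m.
Kepler's third law: T = 2π√(r³/μ) = 2π√((1.871×10¹²)³ / 1.327×10²⁰).
r³/μ = 4.936×10¹⁶ s², so T = 2π × 2.222×10⁸ = 1.396×10⁹ s.
Converting: 1.396×10⁹ s ÷ 3600 = 3.878×10⁵ hours.

T ≈ 388000 hours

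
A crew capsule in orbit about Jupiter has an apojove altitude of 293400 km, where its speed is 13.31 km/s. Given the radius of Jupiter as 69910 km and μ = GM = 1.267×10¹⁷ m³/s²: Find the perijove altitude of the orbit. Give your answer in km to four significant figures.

r_a = 69910 + 293400 = 3.6331×10⁵ km = 3.633×10⁸ m.
Specific energy ε = v²/2 − μ/r = -2.602×10⁸ J/kg, so a = −μ/(2ε) = 2.435×10⁸ m.
The apsides satisfy r_p + r_a = 2a, so the perijove radius is 2a − r_a = 1.237×10⁸ m = 1.2370×10⁵ km.
Perijove altitude = 1.2370×10⁵ − 69910 = 53788 km.

perijove altitude ≈ 53790 km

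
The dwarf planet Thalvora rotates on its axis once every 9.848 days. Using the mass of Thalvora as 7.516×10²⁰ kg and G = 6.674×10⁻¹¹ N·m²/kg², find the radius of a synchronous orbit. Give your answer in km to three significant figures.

r_sync ≈ 9730 km

μ = GM = 6.674×10⁻¹¹ × 7.516×10²⁰ = 5.016×10¹⁰ m³/s².
T = 9.848 days = 8.509×10⁵ s.
A synchronous orbit has period T, so by Kepler's third law a = (μT²/4π²)^(1/3).
μT²/4π² = 5.016×10¹⁰ × (8.509×10⁵)² / 39.48 = 9.199×10²⁰ m³.
a = 9.726×10⁶ m = 9725.5 km.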